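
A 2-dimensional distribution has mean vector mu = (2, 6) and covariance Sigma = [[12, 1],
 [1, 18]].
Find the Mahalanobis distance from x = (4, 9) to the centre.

Step 1 — centre the observation: (x - mu) = (2, 3).

Step 2 — invert Sigma. det(Sigma) = 12·18 - (1)² = 215.
  Sigma^{-1} = (1/det) · [[d, -b], [-b, a]] = [[0.0837, -0.0047],
 [-0.0047, 0.0558]].

Step 3 — form the quadratic (x - mu)^T · Sigma^{-1} · (x - mu):
  Sigma^{-1} · (x - mu) = (0.1535, 0.1581).
  (x - mu)^T · [Sigma^{-1} · (x - mu)] = (2)·(0.1535) + (3)·(0.1581) = 0.7814.

Step 4 — take square root: d = √(0.7814) ≈ 0.884.

d(x, mu) = √(0.7814) ≈ 0.884


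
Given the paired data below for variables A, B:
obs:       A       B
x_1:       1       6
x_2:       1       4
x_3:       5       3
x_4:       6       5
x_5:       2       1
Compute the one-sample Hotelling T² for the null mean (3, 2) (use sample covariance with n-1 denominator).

Step 1 — sample mean vector:
  mean(A) = (1 + 1 + 5 + 6 + 2) / 5 = 15/5 = 3
  mean(B) = (6 + 4 + 3 + 5 + 1) / 5 = 19/5 = 3.8
  x̄ = (3, 3.8),  deviation x̄ - mu_0 = (3, 3.8) - (3, 2) = (0, 1.8).

Step 2 — sample covariance matrix, S[i,j] = (1/(n-1)) · Σ_k (x_{k,i} - mean_i) · (x_{k,j} - mean_j), divisor n-1 = 4:
  S[A,A] = ((-2)·(-2) + (-2)·(-2) + (2)·(2) + (3)·(3) + (-1)·(-1)) / 4 = 22/4 = 5.5
  S[A,B] = ((-2)·(2.2) + (-2)·(0.2) + (2)·(-0.8) + (3)·(1.2) + (-1)·(-2.8)) / 4 = 0/4 = 0
  S[B,B] = ((2.2)·(2.2) + (0.2)·(0.2) + (-0.8)·(-0.8) + (1.2)·(1.2) + (-2.8)·(-2.8)) / 4 = 14.8/4 = 3.7
  S = [[5.5, 0],
 [0, 3.7]].

Step 3 — invert S. det(S) = 5.5·3.7 - (0)² = 20.35.
  S^{-1} = (1/det) · [[d, -b], [-b, a]] = [[0.1818, 0],
 [0, 0.2703]].

Step 4 — quadratic form (x̄ - mu_0)^T · S^{-1} · (x̄ - mu_0):
  S^{-1} · (x̄ - mu_0) = (0, 0.4865),
  (x̄ - mu_0)^T · [...] = (0)·(0) + (1.8)·(0.4865) = 0.8757.

Step 5 — scale by n: T² = 5 · 0.8757 = 4.3784.

T² ≈ 4.3784


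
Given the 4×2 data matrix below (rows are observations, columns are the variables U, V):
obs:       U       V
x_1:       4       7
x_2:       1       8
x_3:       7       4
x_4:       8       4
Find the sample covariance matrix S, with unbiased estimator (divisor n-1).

Step 1 — column means:
  mean(U) = (4 + 1 + 7 + 8) / 4 = 20/4 = 5
  mean(V) = (7 + 8 + 4 + 4) / 4 = 23/4 = 5.75

Step 2 — sample covariance S[i,j] = (1/(n-1)) · Σ_k (x_{k,i} - mean_i) · (x_{k,j} - mean_j), with n-1 = 3.
  S[U,U] = ((-1)·(-1) + (-4)·(-4) + (2)·(2) + (3)·(3)) / 3 = 30/3 = 10
  S[U,V] = ((-1)·(1.25) + (-4)·(2.25) + (2)·(-1.75) + (3)·(-1.75)) / 3 = -19/3 = -6.3333
  S[V,V] = ((1.25)·(1.25) + (2.25)·(2.25) + (-1.75)·(-1.75) + (-1.75)·(-1.75)) / 3 = 12.75/3 = 4.25

S is symmetric (S[j,i] = S[i,j]). Assembling:

S = [[10, -6.3333],
 [-6.3333, 4.25]]


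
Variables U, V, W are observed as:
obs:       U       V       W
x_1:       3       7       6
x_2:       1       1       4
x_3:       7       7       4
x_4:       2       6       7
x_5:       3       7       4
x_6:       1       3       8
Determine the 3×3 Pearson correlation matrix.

Step 1 — column means:
  mean(U) = (3 + 1 + 7 + 2 + 3 + 1) / 6 = 17/6 = 2.8333
  mean(V) = (7 + 1 + 7 + 6 + 7 + 3) / 6 = 31/6 = 5.1667
  mean(W) = (6 + 4 + 4 + 7 + 4 + 8) / 6 = 33/6 = 5.5

Step 2 — sample variances and covariances s[i,j] = (1/(n-1)) · Σ_k (x_{k,i} - mean_i) · (x_{k,j} - mean_j), with n-1 = 5:
  s[U,U] = ((0.1667)·(0.1667) + (-1.8333)·(-1.8333) + (4.1667)·(4.1667) + (-0.8333)·(-0.8333) + (0.1667)·(0.1667) + (-1.8333)·(-1.8333)) / 5 = 24.8333/5 = 4.9667
  s[U,V] = ((0.1667)·(1.8333) + (-1.8333)·(-4.1667) + (4.1667)·(1.8333) + (-0.8333)·(0.8333) + (0.1667)·(1.8333) + (-1.8333)·(-2.1667)) / 5 = 19.1667/5 = 3.8333
  s[U,W] = ((0.1667)·(0.5) + (-1.8333)·(-1.5) + (4.1667)·(-1.5) + (-0.8333)·(1.5) + (0.1667)·(-1.5) + (-1.8333)·(2.5)) / 5 = -9.5/5 = -1.9
  s[V,V] = ((1.8333)·(1.8333) + (-4.1667)·(-4.1667) + (1.8333)·(1.8333) + (0.8333)·(0.8333) + (1.8333)·(1.8333) + (-2.1667)·(-2.1667)) / 5 = 32.8333/5 = 6.5667
  s[V,W] = ((1.8333)·(0.5) + (-4.1667)·(-1.5) + (1.8333)·(-1.5) + (0.8333)·(1.5) + (1.8333)·(-1.5) + (-2.1667)·(2.5)) / 5 = -2.5/5 = -0.5
  s[W,W] = ((0.5)·(0.5) + (-1.5)·(-1.5) + (-1.5)·(-1.5) + (1.5)·(1.5) + (-1.5)·(-1.5) + (2.5)·(2.5)) / 5 = 15.5/5 = 3.1
  Sample standard deviations s_i = √(s[i,i]):
  s(U) = √(4.9667) = 2.2286
  s(V) = √(6.5667) = 2.5626
  s(W) = √(3.1) = 1.7607

Step 3 — r_{ij} = s_{ij} / (s_i · s_j):
  r[U,U] = 1 (diagonal).
  r[U,V] = 3.8333 / (2.2286 · 2.5626) = 3.8333 / 5.7109 = 0.6712
  r[U,W] = -1.9 / (2.2286 · 1.7607) = -1.9 / 3.9239 = -0.4842
  r[V,V] = 1 (diagonal).
  r[V,W] = -0.5 / (2.5626 · 1.7607) = -0.5 / 4.5118 = -0.1108
  r[W,W] = 1 (diagonal).

R is symmetric with unit diagonal. Assembling:

R = [[1, 0.6712, -0.4842],
 [0.6712, 1, -0.1108],
 [-0.4842, -0.1108, 1]]


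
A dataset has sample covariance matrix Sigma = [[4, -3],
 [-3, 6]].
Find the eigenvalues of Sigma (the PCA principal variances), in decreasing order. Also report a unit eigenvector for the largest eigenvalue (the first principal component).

Step 1 — characteristic polynomial of 2×2 Sigma:
  det(Sigma - λI) = λ² - trace · λ + det = 0.
  trace = 4 + 6 = 10, det = 4·6 - (-3)² = 15.
Step 2 — discriminant:
  Δ = trace² - 4·det = 100 - 60 = 40.
Step 3 — eigenvalues:
  λ = (trace ± √Δ)/2 = (10 ± 6.3246)/2,
  λ_1 = 8.1623,  λ_2 = 1.8377.

Step 4 — unit eigenvector for λ_1: solve (Sigma - λ_1 I)v = 0. First row:
  (4 - 8.1623)·v_x + (-3)·v_y = 0, i.e. (-4.1623)·v_x + (-3)·v_y = 0,
  so v ∝ (b, λ_1 - a) = (-3, 4.1623); multiply by -1 so the first entry is positive: u = (3, -4.1623).
  ||u|| = √((3)² + (-4.1623)²) = √(26.3246) ≈ 5.1307,
  v_1 = u/||u|| ≈ (0.5847, -0.8112) (||v_1|| = 1).

λ_1 = 8.1623,  λ_2 = 1.8377;  v_1 ≈ (0.5847, -0.8112)


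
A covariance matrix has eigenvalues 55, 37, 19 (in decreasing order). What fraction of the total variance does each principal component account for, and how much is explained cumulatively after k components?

Step 1 — total variance = trace(Sigma) = Σ λ_i = 55 + 37 + 19 = 111.

Step 2 — fraction explained by component i = λ_i / Σ λ:
  PC1: 55/111 = 0.4955
  PC2: 37/111 = 0.3333
  PC3: 19/111 = 0.1712

Step 3 — cumulative fraction after k components = (λ_1 + ... + λ_k) / Σ λ:
  k = 1: 55/111 = 0.4955
  k = 2: (55 + 37)/111 = 92/111 = 0.8288
  k = 3: (55 + 37 + 19)/111 = 111/111 = 1

Summary (fraction, with percent):

explained: PC1 0.4955 (49.55%), PC2 0.3333 (33.33%), PC3 0.1712 (17.12%);  cumulative: 0.4955, 0.8288, 1


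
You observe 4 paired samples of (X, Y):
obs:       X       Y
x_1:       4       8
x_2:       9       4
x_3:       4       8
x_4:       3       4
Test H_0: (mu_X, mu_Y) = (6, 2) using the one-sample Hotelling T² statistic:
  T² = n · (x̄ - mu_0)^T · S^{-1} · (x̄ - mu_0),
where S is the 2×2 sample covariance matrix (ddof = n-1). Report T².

Step 1 — sample mean vector:
  mean(X) = (4 + 9 + 4 + 3) / 4 = 20/4 = 5
  mean(Y) = (8 + 4 + 8 + 4) / 4 = 24/4 = 6
  x̄ = (5, 6),  deviation x̄ - mu_0 = (5, 6) - (6, 2) = (-1, 4).

Step 2 — sample covariance matrix, S[i,j] = (1/(n-1)) · Σ_k (x_{k,i} - mean_i) · (x_{k,j} - mean_j), divisor n-1 = 3:
  S[X,X] = ((-1)·(-1) + (4)·(4) + (-1)·(-1) + (-2)·(-2)) / 3 = 22/3 = 7.3333
  S[X,Y] = ((-1)·(2) + (4)·(-2) + (-1)·(2) + (-2)·(-2)) / 3 = -8/3 = -2.6667
  S[Y,Y] = ((2)·(2) + (-2)·(-2) + (2)·(2) + (-2)·(-2)) / 3 = 16/3 = 5.3333
  S = [[7.3333, -2.6667],
 [-2.6667, 5.3333]].

Step 3 — invert S. det(S) = 7.3333·5.3333 - (-2.6667)² = 32.
  S^{-1} = (1/det) · [[d, -b], [-b, a]] = [[0.1667, 0.0833],
 [0.0833, 0.2292]].

Step 4 — quadratic form (x̄ - mu_0)^T · S^{-1} · (x̄ - mu_0):
  S^{-1} · (x̄ - mu_0) = (0.1667, 0.8333),
  (x̄ - mu_0)^T · [...] = (-1)·(0.1667) + (4)·(0.8333) = 3.1667.

Step 5 — scale by n: T² = 4 · 3.1667 = 12.6667.

T² ≈ 12.6667


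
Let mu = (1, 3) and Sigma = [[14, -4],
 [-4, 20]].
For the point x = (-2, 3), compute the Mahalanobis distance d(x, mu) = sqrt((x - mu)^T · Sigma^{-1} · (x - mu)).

Step 1 — centre the observation: (x - mu) = (-3, 0).

Step 2 — invert Sigma. det(Sigma) = 14·20 - (-4)² = 264.
  Sigma^{-1} = (1/det) · [[d, -b], [-b, a]] = [[0.0758, 0.0152],
 [0.0152, 0.053]].

Step 3 — form the quadratic (x - mu)^T · Sigma^{-1} · (x - mu):
  Sigma^{-1} · (x - mu) = (-0.2273, -0.0455).
  (x - mu)^T · [Sigma^{-1} · (x - mu)] = (-3)·(-0.2273) + (0)·(-0.0455) = 0.6818.

Step 4 — take square root: d = √(0.6818) ≈ 0.8257.

d(x, mu) = √(0.6818) ≈ 0.8257


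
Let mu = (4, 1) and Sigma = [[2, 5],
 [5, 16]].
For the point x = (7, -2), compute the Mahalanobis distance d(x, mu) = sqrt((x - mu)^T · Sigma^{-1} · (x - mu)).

Step 1 — centre the observation: (x - mu) = (3, -3).

Step 2 — invert Sigma. det(Sigma) = 2·16 - (5)² = 7.
  Sigma^{-1} = (1/det) · [[d, -b], [-b, a]] = [[2.2857, -0.7143],
 [-0.7143, 0.2857]].

Step 3 — form the quadratic (x - mu)^T · Sigma^{-1} · (x - mu):
  Sigma^{-1} · (x - mu) = (9, -3).
  (x - mu)^T · [Sigma^{-1} · (x - mu)] = (3)·(9) + (-3)·(-3) = 36.

Step 4 — take square root: d = √(36) ≈ 6.

d(x, mu) = √(36) ≈ 6


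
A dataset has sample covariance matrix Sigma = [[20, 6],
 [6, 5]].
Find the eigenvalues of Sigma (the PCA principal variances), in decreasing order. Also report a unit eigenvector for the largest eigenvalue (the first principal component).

Step 1 — characteristic polynomial of 2×2 Sigma:
  det(Sigma - λI) = λ² - trace · λ + det = 0.
  trace = 20 + 5 = 25, det = 20·5 - (6)² = 64.
Step 2 — discriminant:
  Δ = trace² - 4·det = 625 - 256 = 369.
Step 3 — eigenvalues:
  λ = (trace ± √Δ)/2 = (25 ± 19.2094)/2,
  λ_1 = 22.1047,  λ_2 = 2.8953.

Step 4 — unit eigenvector for λ_1: solve (Sigma - λ_1 I)v = 0. First row:
  (20 - 22.1047)·v_x + (6)·v_y = 0, i.e. (-2.1047)·v_x + (6)·v_y = 0,
  so v ∝ (b, λ_1 - a) = (6, 2.1047) = u.
  ||u|| = √((6)² + (2.1047)²) = √(40.4297) ≈ 6.3584,
  v_1 = u/||u|| ≈ (0.9436, 0.331) (||v_1|| = 1).

λ_1 = 22.1047,  λ_2 = 2.8953;  v_1 ≈ (0.9436, 0.331)


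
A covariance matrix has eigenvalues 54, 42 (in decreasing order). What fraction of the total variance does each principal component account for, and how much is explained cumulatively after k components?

Step 1 — total variance = trace(Sigma) = Σ λ_i = 54 + 42 = 96.

Step 2 — fraction explained by component i = λ_i / Σ λ:
  PC1: 54/96 = 0.5625
  PC2: 42/96 = 0.4375

Step 3 — cumulative fraction after k components = (λ_1 + ... + λ_k) / Σ λ:
  k = 1: 54/96 = 0.5625
  k = 2: (54 + 42)/96 = 96/96 = 1

Summary (fraction, with percent):

explained: PC1 0.5625 (56.25%), PC2 0.4375 (43.75%);  cumulative: 0.5625, 1


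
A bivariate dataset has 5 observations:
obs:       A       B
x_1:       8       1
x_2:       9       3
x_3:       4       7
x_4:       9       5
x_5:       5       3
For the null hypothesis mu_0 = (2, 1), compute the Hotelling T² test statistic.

Step 1 — sample mean vector:
  mean(A) = (8 + 9 + 4 + 9 + 5) / 5 = 35/5 = 7
  mean(B) = (1 + 3 + 7 + 5 + 3) / 5 = 19/5 = 3.8
  x̄ = (7, 3.8),  deviation x̄ - mu_0 = (7, 3.8) - (2, 1) = (5, 2.8).

Step 2 — sample covariance matrix, S[i,j] = (1/(n-1)) · Σ_k (x_{k,i} - mean_i) · (x_{k,j} - mean_j), divisor n-1 = 4:
  S[A,A] = ((1)·(1) + (2)·(2) + (-3)·(-3) + (2)·(2) + (-2)·(-2)) / 4 = 22/4 = 5.5
  S[A,B] = ((1)·(-2.8) + (2)·(-0.8) + (-3)·(3.2) + (2)·(1.2) + (-2)·(-0.8)) / 4 = -10/4 = -2.5
  S[B,B] = ((-2.8)·(-2.8) + (-0.8)·(-0.8) + (3.2)·(3.2) + (1.2)·(1.2) + (-0.8)·(-0.8)) / 4 = 20.8/4 = 5.2
  S = [[5.5, -2.5],
 [-2.5, 5.2]].

Step 3 — invert S. det(S) = 5.5·5.2 - (-2.5)² = 22.35.
  S^{-1} = (1/det) · [[d, -b], [-b, a]] = [[0.2327, 0.1119],
 [0.1119, 0.2461]].

Step 4 — quadratic form (x̄ - mu_0)^T · S^{-1} · (x̄ - mu_0):
  S^{-1} · (x̄ - mu_0) = (1.4765, 1.2483),
  (x̄ - mu_0)^T · [...] = (5)·(1.4765) + (2.8)·(1.2483) = 10.8779.

Step 5 — scale by n: T² = 5 · 10.8779 = 54.3893.

T² ≈ 54.3893


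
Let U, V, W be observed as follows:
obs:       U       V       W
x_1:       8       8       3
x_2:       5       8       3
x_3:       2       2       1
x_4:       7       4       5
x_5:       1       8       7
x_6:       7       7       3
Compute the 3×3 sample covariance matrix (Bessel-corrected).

Step 1 — column means:
  mean(U) = (8 + 5 + 2 + 7 + 1 + 7) / 6 = 30/6 = 5
  mean(V) = (8 + 8 + 2 + 4 + 8 + 7) / 6 = 37/6 = 6.1667
  mean(W) = (3 + 3 + 1 + 5 + 7 + 3) / 6 = 22/6 = 3.6667

Step 2 — sample covariance S[i,j] = (1/(n-1)) · Σ_k (x_{k,i} - mean_i) · (x_{k,j} - mean_j), with n-1 = 5.
  S[U,U] = ((3)·(3) + (0)·(0) + (-3)·(-3) + (2)·(2) + (-4)·(-4) + (2)·(2)) / 5 = 42/5 = 8.4
  S[U,V] = ((3)·(1.8333) + (0)·(1.8333) + (-3)·(-4.1667) + (2)·(-2.1667) + (-4)·(1.8333) + (2)·(0.8333)) / 5 = 8/5 = 1.6
  S[U,W] = ((3)·(-0.6667) + (0)·(-0.6667) + (-3)·(-2.6667) + (2)·(1.3333) + (-4)·(3.3333) + (2)·(-0.6667)) / 5 = -6/5 = -1.2
  S[V,V] = ((1.8333)·(1.8333) + (1.8333)·(1.8333) + (-4.1667)·(-4.1667) + (-2.1667)·(-2.1667) + (1.8333)·(1.8333) + (0.8333)·(0.8333)) / 5 = 32.8333/5 = 6.5667
  S[V,W] = ((1.8333)·(-0.6667) + (1.8333)·(-0.6667) + (-4.1667)·(-2.6667) + (-2.1667)·(1.3333) + (1.8333)·(3.3333) + (0.8333)·(-0.6667)) / 5 = 11.3333/5 = 2.2667
  S[W,W] = ((-0.6667)·(-0.6667) + (-0.6667)·(-0.6667) + (-2.6667)·(-2.6667) + (1.3333)·(1.3333) + (3.3333)·(3.3333) + (-0.6667)·(-0.6667)) / 5 = 21.3333/5 = 4.2667

S is symmetric (S[j,i] = S[i,j]). Assembling:

S = [[8.4, 1.6, -1.2],
 [1.6, 6.5667, 2.2667],
 [-1.2, 2.2667, 4.2667]]


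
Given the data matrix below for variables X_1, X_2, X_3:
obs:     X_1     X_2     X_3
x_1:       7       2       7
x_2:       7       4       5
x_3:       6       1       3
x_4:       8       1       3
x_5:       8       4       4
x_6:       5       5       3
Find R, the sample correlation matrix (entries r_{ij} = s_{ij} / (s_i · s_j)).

Step 1 — column means:
  mean(X_1) = (7 + 7 + 6 + 8 + 8 + 5) / 6 = 41/6 = 6.8333
  mean(X_2) = (2 + 4 + 1 + 1 + 4 + 5) / 6 = 17/6 = 2.8333
  mean(X_3) = (7 + 5 + 3 + 3 + 4 + 3) / 6 = 25/6 = 4.1667

Step 2 — sample variances and covariances s[i,j] = (1/(n-1)) · Σ_k (x_{k,i} - mean_i) · (x_{k,j} - mean_j), with n-1 = 5:
  s[X_1,X_1] = ((0.1667)·(0.1667) + (0.1667)·(0.1667) + (-0.8333)·(-0.8333) + (1.1667)·(1.1667) + (1.1667)·(1.1667) + (-1.8333)·(-1.8333)) / 5 = 6.8333/5 = 1.3667
  s[X_1,X_2] = ((0.1667)·(-0.8333) + (0.1667)·(1.1667) + (-0.8333)·(-1.8333) + (1.1667)·(-1.8333) + (1.1667)·(1.1667) + (-1.8333)·(2.1667)) / 5 = -3.1667/5 = -0.6333
  s[X_1,X_3] = ((0.1667)·(2.8333) + (0.1667)·(0.8333) + (-0.8333)·(-1.1667) + (1.1667)·(-1.1667) + (1.1667)·(-0.1667) + (-1.8333)·(-1.1667)) / 5 = 2.1667/5 = 0.4333
  s[X_2,X_2] = ((-0.8333)·(-0.8333) + (1.1667)·(1.1667) + (-1.8333)·(-1.8333) + (-1.8333)·(-1.8333) + (1.1667)·(1.1667) + (2.1667)·(2.1667)) / 5 = 14.8333/5 = 2.9667
  s[X_2,X_3] = ((-0.8333)·(2.8333) + (1.1667)·(0.8333) + (-1.8333)·(-1.1667) + (-1.8333)·(-1.1667) + (1.1667)·(-0.1667) + (2.1667)·(-1.1667)) / 5 = 0.1667/5 = 0.0333
  s[X_3,X_3] = ((2.8333)·(2.8333) + (0.8333)·(0.8333) + (-1.1667)·(-1.1667) + (-1.1667)·(-1.1667) + (-0.1667)·(-0.1667) + (-1.1667)·(-1.1667)) / 5 = 12.8333/5 = 2.5667
  Sample standard deviations s_i = √(s[i,i]):
  s(X_1) = √(1.3667) = 1.169
  s(X_2) = √(2.9667) = 1.7224
  s(X_3) = √(2.5667) = 1.6021

Step 3 — r_{ij} = s_{ij} / (s_i · s_j):
  r[X_1,X_1] = 1 (diagonal).
  r[X_1,X_2] = -0.6333 / (1.169 · 1.7224) = -0.6333 / 2.0136 = -0.3145
  r[X_1,X_3] = 0.4333 / (1.169 · 1.6021) = 0.4333 / 1.8729 = 0.2314
  r[X_2,X_2] = 1 (diagonal).
  r[X_2,X_3] = 0.0333 / (1.7224 · 1.6021) = 0.0333 / 2.7594 = 0.0121
  r[X_3,X_3] = 1 (diagonal).

R is symmetric with unit diagonal. Assembling:

R = [[1, -0.3145, 0.2314],
 [-0.3145, 1, 0.0121],
 [0.2314, 0.0121, 1]]


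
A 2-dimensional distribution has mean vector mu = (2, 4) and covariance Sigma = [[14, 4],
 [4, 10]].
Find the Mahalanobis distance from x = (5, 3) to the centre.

Step 1 — centre the observation: (x - mu) = (3, -1).

Step 2 — invert Sigma. det(Sigma) = 14·10 - (4)² = 124.
  Sigma^{-1} = (1/det) · [[d, -b], [-b, a]] = [[0.0806, -0.0323],
 [-0.0323, 0.1129]].

Step 3 — form the quadratic (x - mu)^T · Sigma^{-1} · (x - mu):
  Sigma^{-1} · (x - mu) = (0.2742, -0.2097).
  (x - mu)^T · [Sigma^{-1} · (x - mu)] = (3)·(0.2742) + (-1)·(-0.2097) = 1.0323.

Step 4 — take square root: d = √(1.0323) ≈ 1.016.

d(x, mu) = √(1.0323) ≈ 1.016


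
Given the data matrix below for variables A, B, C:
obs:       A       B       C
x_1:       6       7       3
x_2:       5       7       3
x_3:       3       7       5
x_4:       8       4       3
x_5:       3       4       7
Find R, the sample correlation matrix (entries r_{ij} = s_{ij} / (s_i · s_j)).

Step 1 — column means:
  mean(A) = (6 + 5 + 3 + 8 + 3) / 5 = 25/5 = 5
  mean(B) = (7 + 7 + 7 + 4 + 4) / 5 = 29/5 = 5.8
  mean(C) = (3 + 3 + 5 + 3 + 7) / 5 = 21/5 = 4.2

Step 2 — sample variances and covariances s[i,j] = (1/(n-1)) · Σ_k (x_{k,i} - mean_i) · (x_{k,j} - mean_j), with n-1 = 4:
  s[A,A] = ((1)·(1) + (0)·(0) + (-2)·(-2) + (3)·(3) + (-2)·(-2)) / 4 = 18/4 = 4.5
  s[A,B] = ((1)·(1.2) + (0)·(1.2) + (-2)·(1.2) + (3)·(-1.8) + (-2)·(-1.8)) / 4 = -3/4 = -0.75
  s[A,C] = ((1)·(-1.2) + (0)·(-1.2) + (-2)·(0.8) + (3)·(-1.2) + (-2)·(2.8)) / 4 = -12/4 = -3
  s[B,B] = ((1.2)·(1.2) + (1.2)·(1.2) + (1.2)·(1.2) + (-1.8)·(-1.8) + (-1.8)·(-1.8)) / 4 = 10.8/4 = 2.7
  s[B,C] = ((1.2)·(-1.2) + (1.2)·(-1.2) + (1.2)·(0.8) + (-1.8)·(-1.2) + (-1.8)·(2.8)) / 4 = -4.8/4 = -1.2
  s[C,C] = ((-1.2)·(-1.2) + (-1.2)·(-1.2) + (0.8)·(0.8) + (-1.2)·(-1.2) + (2.8)·(2.8)) / 4 = 12.8/4 = 3.2
  Sample standard deviations s_i = √(s[i,i]):
  s(A) = √(4.5) = 2.1213
  s(B) = √(2.7) = 1.6432
  s(C) = √(3.2) = 1.7889

Step 3 — r_{ij} = s_{ij} / (s_i · s_j):
  r[A,A] = 1 (diagonal).
  r[A,B] = -0.75 / (2.1213 · 1.6432) = -0.75 / 3.4857 = -0.2152
  r[A,C] = -3 / (2.1213 · 1.7889) = -3 / 3.7947 = -0.7906
  r[B,B] = 1 (diagonal).
  r[B,C] = -1.2 / (1.6432 · 1.7889) = -1.2 / 2.9394 = -0.4082
  r[C,C] = 1 (diagonal).

R is symmetric with unit diagonal. Assembling:

R = [[1, -0.2152, -0.7906],
 [-0.2152, 1, -0.4082],
 [-0.7906, -0.4082, 1]]


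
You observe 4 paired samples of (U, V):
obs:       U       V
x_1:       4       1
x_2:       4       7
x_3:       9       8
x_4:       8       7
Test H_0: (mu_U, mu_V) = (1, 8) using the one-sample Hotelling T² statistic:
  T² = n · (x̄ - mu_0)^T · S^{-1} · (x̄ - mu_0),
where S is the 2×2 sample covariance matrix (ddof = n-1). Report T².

Step 1 — sample mean vector:
  mean(U) = (4 + 4 + 9 + 8) / 4 = 25/4 = 6.25
  mean(V) = (1 + 7 + 8 + 7) / 4 = 23/4 = 5.75
  x̄ = (6.25, 5.75),  deviation x̄ - mu_0 = (6.25, 5.75) - (1, 8) = (5.25, -2.25).

Step 2 — sample covariance matrix, S[i,j] = (1/(n-1)) · Σ_k (x_{k,i} - mean_i) · (x_{k,j} - mean_j), divisor n-1 = 3:
  S[U,U] = ((-2.25)·(-2.25) + (-2.25)·(-2.25) + (2.75)·(2.75) + (1.75)·(1.75)) / 3 = 20.75/3 = 6.9167
  S[U,V] = ((-2.25)·(-4.75) + (-2.25)·(1.25) + (2.75)·(2.25) + (1.75)·(1.25)) / 3 = 16.25/3 = 5.4167
  S[V,V] = ((-4.75)·(-4.75) + (1.25)·(1.25) + (2.25)·(2.25) + (1.25)·(1.25)) / 3 = 30.75/3 = 10.25
  S = [[6.9167, 5.4167],
 [5.4167, 10.25]].

Step 3 — invert S. det(S) = 6.9167·10.25 - (5.4167)² = 41.5556.
  S^{-1} = (1/det) · [[d, -b], [-b, a]] = [[0.2467, -0.1303],
 [-0.1303, 0.1664]].

Step 4 — quadratic form (x̄ - mu_0)^T · S^{-1} · (x̄ - mu_0):
  S^{-1} · (x̄ - mu_0) = (1.5882, -1.0588),
  (x̄ - mu_0)^T · [...] = (5.25)·(1.5882) + (-2.25)·(-1.0588) = 10.7206.

Step 5 — scale by n: T² = 4 · 10.7206 = 42.8824.

T² ≈ 42.8824


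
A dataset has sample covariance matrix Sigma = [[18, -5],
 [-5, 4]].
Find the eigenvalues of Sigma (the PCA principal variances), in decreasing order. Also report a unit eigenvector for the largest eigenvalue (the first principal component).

Step 1 — characteristic polynomial of 2×2 Sigma:
  det(Sigma - λI) = λ² - trace · λ + det = 0.
  trace = 18 + 4 = 22, det = 18·4 - (-5)² = 47.
Step 2 — discriminant:
  Δ = trace² - 4·det = 484 - 188 = 296.
Step 3 — eigenvalues:
  λ = (trace ± √Δ)/2 = (22 ± 17.2047)/2,
  λ_1 = 19.6023,  λ_2 = 2.3977.

Step 4 — unit eigenvector for λ_1: solve (Sigma - λ_1 I)v = 0. First row:
  (18 - 19.6023)·v_x + (-5)·v_y = 0, i.e. (-1.6023)·v_x + (-5)·v_y = 0,
  so v ∝ (b, λ_1 - a) = (-5, 1.6023); multiply by -1 so the first entry is positive: u = (5, -1.6023).
  ||u|| = √((5)² + (-1.6023)²) = √(27.5674) ≈ 5.2505,
  v_1 = u/||u|| ≈ (0.9523, -0.3052) (||v_1|| = 1).

λ_1 = 19.6023,  λ_2 = 2.3977;  v_1 ≈ (0.9523, -0.3052)


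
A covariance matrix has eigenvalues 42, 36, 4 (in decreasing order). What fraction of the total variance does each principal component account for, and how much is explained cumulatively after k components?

Step 1 — total variance = trace(Sigma) = Σ λ_i = 42 + 36 + 4 = 82.

Step 2 — fraction explained by component i = λ_i / Σ λ:
  PC1: 42/82 = 0.5122
  PC2: 36/82 = 0.439
  PC3: 4/82 = 0.0488

Step 3 — cumulative fraction after k components = (λ_1 + ... + λ_k) / Σ λ:
  k = 1: 42/82 = 0.5122
  k = 2: (42 + 36)/82 = 78/82 = 0.9512
  k = 3: (42 + 36 + 4)/82 = 82/82 = 1

Summary (fraction, with percent):

explained: PC1 0.5122 (51.22%), PC2 0.439 (43.9%), PC3 0.0488 (4.88%);  cumulative: 0.5122, 0.9512, 1


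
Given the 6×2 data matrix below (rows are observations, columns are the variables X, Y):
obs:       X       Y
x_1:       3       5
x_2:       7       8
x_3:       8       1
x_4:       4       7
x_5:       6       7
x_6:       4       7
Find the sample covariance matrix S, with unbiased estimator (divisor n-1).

Step 1 — column means:
  mean(X) = (3 + 7 + 8 + 4 + 6 + 4) / 6 = 32/6 = 5.3333
  mean(Y) = (5 + 8 + 1 + 7 + 7 + 7) / 6 = 35/6 = 5.8333

Step 2 — sample covariance S[i,j] = (1/(n-1)) · Σ_k (x_{k,i} - mean_i) · (x_{k,j} - mean_j), with n-1 = 5.
  S[X,X] = ((-2.3333)·(-2.3333) + (1.6667)·(1.6667) + (2.6667)·(2.6667) + (-1.3333)·(-1.3333) + (0.6667)·(0.6667) + (-1.3333)·(-1.3333)) / 5 = 19.3333/5 = 3.8667
  S[X,Y] = ((-2.3333)·(-0.8333) + (1.6667)·(2.1667) + (2.6667)·(-4.8333) + (-1.3333)·(1.1667) + (0.6667)·(1.1667) + (-1.3333)·(1.1667)) / 5 = -9.6667/5 = -1.9333
  S[Y,Y] = ((-0.8333)·(-0.8333) + (2.1667)·(2.1667) + (-4.8333)·(-4.8333) + (1.1667)·(1.1667) + (1.1667)·(1.1667) + (1.1667)·(1.1667)) / 5 = 32.8333/5 = 6.5667

S is symmetric (S[j,i] = S[i,j]). Assembling:

S = [[3.8667, -1.9333],
 [-1.9333, 6.5667]]


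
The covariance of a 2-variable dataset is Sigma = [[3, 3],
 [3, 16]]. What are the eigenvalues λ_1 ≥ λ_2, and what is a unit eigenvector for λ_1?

Step 1 — characteristic polynomial of 2×2 Sigma:
  det(Sigma - λI) = λ² - trace · λ + det = 0.
  trace = 3 + 16 = 19, det = 3·16 - (3)² = 39.
Step 2 — discriminant:
  Δ = trace² - 4·det = 361 - 156 = 205.
Step 3 — eigenvalues:
  λ = (trace ± √Δ)/2 = (19 ± 14.3178)/2,
  λ_1 = 16.6589,  λ_2 = 2.3411.

Step 4 — unit eigenvector for λ_1: solve (Sigma - λ_1 I)v = 0. First row:
  (3 - 16.6589)·v_x + (3)·v_y = 0, i.e. (-13.6589)·v_x + (3)·v_y = 0,
  so v ∝ (b, λ_1 - a) = (3, 13.6589) = u.
  ||u|| = √((3)² + (13.6589)²) = √(195.5658) ≈ 13.9845,
  v_1 = u/||u|| ≈ (0.2145, 0.9767) (||v_1|| = 1).

λ_1 = 16.6589,  λ_2 = 2.3411;  v_1 ≈ (0.2145, 0.9767)


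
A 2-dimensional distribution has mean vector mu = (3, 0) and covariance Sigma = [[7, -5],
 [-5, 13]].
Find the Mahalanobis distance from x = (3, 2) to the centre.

Step 1 — centre the observation: (x - mu) = (0, 2).

Step 2 — invert Sigma. det(Sigma) = 7·13 - (-5)² = 66.
  Sigma^{-1} = (1/det) · [[d, -b], [-b, a]] = [[0.197, 0.0758],
 [0.0758, 0.1061]].

Step 3 — form the quadratic (x - mu)^T · Sigma^{-1} · (x - mu):
  Sigma^{-1} · (x - mu) = (0.1515, 0.2121).
  (x - mu)^T · [Sigma^{-1} · (x - mu)] = (0)·(0.1515) + (2)·(0.2121) = 0.4242.

Step 4 — take square root: d = √(0.4242) ≈ 0.6513.

d(x, mu) = √(0.4242) ≈ 0.6513


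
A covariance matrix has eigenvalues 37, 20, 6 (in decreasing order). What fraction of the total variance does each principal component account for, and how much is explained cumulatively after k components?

Step 1 — total variance = trace(Sigma) = Σ λ_i = 37 + 20 + 6 = 63.

Step 2 — fraction explained by component i = λ_i / Σ λ:
  PC1: 37/63 = 0.5873
  PC2: 20/63 = 0.3175
  PC3: 6/63 = 0.0952

Step 3 — cumulative fraction after k components = (λ_1 + ... + λ_k) / Σ λ:
  k = 1: 37/63 = 0.5873
  k = 2: (37 + 20)/63 = 57/63 = 0.9048
  k = 3: (37 + 20 + 6)/63 = 63/63 = 1

Summary (fraction, with percent):

explained: PC1 0.5873 (58.73%), PC2 0.3175 (31.75%), PC3 0.0952 (9.52%);  cumulative: 0.5873, 0.9048, 1


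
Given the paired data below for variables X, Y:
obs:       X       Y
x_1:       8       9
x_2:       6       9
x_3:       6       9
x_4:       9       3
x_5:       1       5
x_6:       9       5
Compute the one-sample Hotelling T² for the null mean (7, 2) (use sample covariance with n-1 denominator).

Step 1 — sample mean vector:
  mean(X) = (8 + 6 + 6 + 9 + 1 + 9) / 6 = 39/6 = 6.5
  mean(Y) = (9 + 9 + 9 + 3 + 5 + 5) / 6 = 40/6 = 6.6667
  x̄ = (6.5, 6.6667),  deviation x̄ - mu_0 = (6.5, 6.6667) - (7, 2) = (-0.5, 4.6667).

Step 2 — sample covariance matrix, S[i,j] = (1/(n-1)) · Σ_k (x_{k,i} - mean_i) · (x_{k,j} - mean_j), divisor n-1 = 5:
  S[X,X] = ((1.5)·(1.5) + (-0.5)·(-0.5) + (-0.5)·(-0.5) + (2.5)·(2.5) + (-5.5)·(-5.5) + (2.5)·(2.5)) / 5 = 45.5/5 = 9.1
  S[X,Y] = ((1.5)·(2.3333) + (-0.5)·(2.3333) + (-0.5)·(2.3333) + (2.5)·(-3.6667) + (-5.5)·(-1.6667) + (2.5)·(-1.6667)) / 5 = -3/5 = -0.6
  S[Y,Y] = ((2.3333)·(2.3333) + (2.3333)·(2.3333) + (2.3333)·(2.3333) + (-3.6667)·(-3.6667) + (-1.6667)·(-1.6667) + (-1.6667)·(-1.6667)) / 5 = 35.3333/5 = 7.0667
  S = [[9.1, -0.6],
 [-0.6, 7.0667]].

Step 3 — invert S. det(S) = 9.1·7.0667 - (-0.6)² = 63.9467.
  S^{-1} = (1/det) · [[d, -b], [-b, a]] = [[0.1105, 0.0094],
 [0.0094, 0.1423]].

Step 4 — quadratic form (x̄ - mu_0)^T · S^{-1} · (x̄ - mu_0):
  S^{-1} · (x̄ - mu_0) = (-0.0115, 0.6594),
  (x̄ - mu_0)^T · [...] = (-0.5)·(-0.0115) + (4.6667)·(0.6594) = 3.083.

Step 5 — scale by n: T² = 6 · 3.083 = 18.4977.

T² ≈ 18.4977


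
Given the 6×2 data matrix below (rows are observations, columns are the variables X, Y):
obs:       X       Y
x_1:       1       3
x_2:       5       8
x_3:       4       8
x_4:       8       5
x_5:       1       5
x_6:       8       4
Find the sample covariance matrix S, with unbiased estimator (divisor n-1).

Step 1 — column means:
  mean(X) = (1 + 5 + 4 + 8 + 1 + 8) / 6 = 27/6 = 4.5
  mean(Y) = (3 + 8 + 8 + 5 + 5 + 4) / 6 = 33/6 = 5.5

Step 2 — sample covariance S[i,j] = (1/(n-1)) · Σ_k (x_{k,i} - mean_i) · (x_{k,j} - mean_j), with n-1 = 5.
  S[X,X] = ((-3.5)·(-3.5) + (0.5)·(0.5) + (-0.5)·(-0.5) + (3.5)·(3.5) + (-3.5)·(-3.5) + (3.5)·(3.5)) / 5 = 49.5/5 = 9.9
  S[X,Y] = ((-3.5)·(-2.5) + (0.5)·(2.5) + (-0.5)·(2.5) + (3.5)·(-0.5) + (-3.5)·(-0.5) + (3.5)·(-1.5)) / 5 = 3.5/5 = 0.7
  S[Y,Y] = ((-2.5)·(-2.5) + (2.5)·(2.5) + (2.5)·(2.5) + (-0.5)·(-0.5) + (-0.5)·(-0.5) + (-1.5)·(-1.5)) / 5 = 21.5/5 = 4.3

S is symmetric (S[j,i] = S[i,j]). Assembling:

S = [[9.9, 0.7],
 [0.7, 4.3]]


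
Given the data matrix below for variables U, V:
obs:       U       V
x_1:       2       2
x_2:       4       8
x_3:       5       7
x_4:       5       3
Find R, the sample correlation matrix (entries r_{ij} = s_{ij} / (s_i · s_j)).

Step 1 — column means:
  mean(U) = (2 + 4 + 5 + 5) / 4 = 16/4 = 4
  mean(V) = (2 + 8 + 7 + 3) / 4 = 20/4 = 5

Step 2 — sample variances and covariances s[i,j] = (1/(n-1)) · Σ_k (x_{k,i} - mean_i) · (x_{k,j} - mean_j), with n-1 = 3:
  s[U,U] = ((-2)·(-2) + (0)·(0) + (1)·(1) + (1)·(1)) / 3 = 6/3 = 2
  s[U,V] = ((-2)·(-3) + (0)·(3) + (1)·(2) + (1)·(-2)) / 3 = 6/3 = 2
  s[V,V] = ((-3)·(-3) + (3)·(3) + (2)·(2) + (-2)·(-2)) / 3 = 26/3 = 8.6667
  Sample standard deviations s_i = √(s[i,i]):
  s(U) = √(2) = 1.4142
  s(V) = √(8.6667) = 2.9439

Step 3 — r_{ij} = s_{ij} / (s_i · s_j):
  r[U,U] = 1 (diagonal).
  r[U,V] = 2 / (1.4142 · 2.9439) = 2 / 4.1633 = 0.4804
  r[V,V] = 1 (diagonal).

R is symmetric with unit diagonal. Assembling:

R = [[1, 0.4804],
 [0.4804, 1]]


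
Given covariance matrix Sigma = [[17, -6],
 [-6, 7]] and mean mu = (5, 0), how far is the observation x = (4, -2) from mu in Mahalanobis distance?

Step 1 — centre the observation: (x - mu) = (-1, -2).

Step 2 — invert Sigma. det(Sigma) = 17·7 - (-6)² = 83.
  Sigma^{-1} = (1/det) · [[d, -b], [-b, a]] = [[0.0843, 0.0723],
 [0.0723, 0.2048]].

Step 3 — form the quadratic (x - mu)^T · Sigma^{-1} · (x - mu):
  Sigma^{-1} · (x - mu) = (-0.2289, -0.4819).
  (x - mu)^T · [Sigma^{-1} · (x - mu)] = (-1)·(-0.2289) + (-2)·(-0.4819) = 1.1928.

Step 4 — take square root: d = √(1.1928) ≈ 1.0921.

d(x, mu) = √(1.1928) ≈ 1.0921


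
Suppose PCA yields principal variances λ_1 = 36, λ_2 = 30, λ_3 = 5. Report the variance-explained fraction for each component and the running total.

Step 1 — total variance = trace(Sigma) = Σ λ_i = 36 + 30 + 5 = 71.

Step 2 — fraction explained by component i = λ_i / Σ λ:
  PC1: 36/71 = 0.507
  PC2: 30/71 = 0.4225
  PC3: 5/71 = 0.0704

Step 3 — cumulative fraction after k components = (λ_1 + ... + λ_k) / Σ λ:
  k = 1: 36/71 = 0.507
  k = 2: (36 + 30)/71 = 66/71 = 0.9296
  k = 3: (36 + 30 + 5)/71 = 71/71 = 1

Summary (fraction, with percent):

explained: PC1 0.507 (50.7%), PC2 0.4225 (42.25%), PC3 0.0704 (7.04%);  cumulative: 0.507, 0.9296, 1


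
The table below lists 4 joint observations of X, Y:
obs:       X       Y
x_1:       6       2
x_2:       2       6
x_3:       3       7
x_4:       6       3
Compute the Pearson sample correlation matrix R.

Step 1 — column means:
  mean(X) = (6 + 2 + 3 + 6) / 4 = 17/4 = 4.25
  mean(Y) = (2 + 6 + 7 + 3) / 4 = 18/4 = 4.5

Step 2 — sample variances and covariances s[i,j] = (1/(n-1)) · Σ_k (x_{k,i} - mean_i) · (x_{k,j} - mean_j), with n-1 = 3:
  s[X,X] = ((1.75)·(1.75) + (-2.25)·(-2.25) + (-1.25)·(-1.25) + (1.75)·(1.75)) / 3 = 12.75/3 = 4.25
  s[X,Y] = ((1.75)·(-2.5) + (-2.25)·(1.5) + (-1.25)·(2.5) + (1.75)·(-1.5)) / 3 = -13.5/3 = -4.5
  s[Y,Y] = ((-2.5)·(-2.5) + (1.5)·(1.5) + (2.5)·(2.5) + (-1.5)·(-1.5)) / 3 = 17/3 = 5.6667
  Sample standard deviations s_i = √(s[i,i]):
  s(X) = √(4.25) = 2.0616
  s(Y) = √(5.6667) = 2.3805

Step 3 — r_{ij} = s_{ij} / (s_i · s_j):
  r[X,X] = 1 (diagonal).
  r[X,Y] = -4.5 / (2.0616 · 2.3805) = -4.5 / 4.9075 = -0.917
  r[Y,Y] = 1 (diagonal).

R is symmetric with unit diagonal. Assembling:

R = [[1, -0.917],
 [-0.917, 1]]


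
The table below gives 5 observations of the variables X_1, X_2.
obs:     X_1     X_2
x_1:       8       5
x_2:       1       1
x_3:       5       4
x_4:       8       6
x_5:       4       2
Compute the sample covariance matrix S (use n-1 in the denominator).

Step 1 — column means:
  mean(X_1) = (8 + 1 + 5 + 8 + 4) / 5 = 26/5 = 5.2
  mean(X_2) = (5 + 1 + 4 + 6 + 2) / 5 = 18/5 = 3.6

Step 2 — sample covariance S[i,j] = (1/(n-1)) · Σ_k (x_{k,i} - mean_i) · (x_{k,j} - mean_j), with n-1 = 4.
  S[X_1,X_1] = ((2.8)·(2.8) + (-4.2)·(-4.2) + (-0.2)·(-0.2) + (2.8)·(2.8) + (-1.2)·(-1.2)) / 4 = 34.8/4 = 8.7
  S[X_1,X_2] = ((2.8)·(1.4) + (-4.2)·(-2.6) + (-0.2)·(0.4) + (2.8)·(2.4) + (-1.2)·(-1.6)) / 4 = 23.4/4 = 5.85
  S[X_2,X_2] = ((1.4)·(1.4) + (-2.6)·(-2.6) + (0.4)·(0.4) + (2.4)·(2.4) + (-1.6)·(-1.6)) / 4 = 17.2/4 = 4.3

S is symmetric (S[j,i] = S[i,j]). Assembling:

S = [[8.7, 5.85],
 [5.85, 4.3]]


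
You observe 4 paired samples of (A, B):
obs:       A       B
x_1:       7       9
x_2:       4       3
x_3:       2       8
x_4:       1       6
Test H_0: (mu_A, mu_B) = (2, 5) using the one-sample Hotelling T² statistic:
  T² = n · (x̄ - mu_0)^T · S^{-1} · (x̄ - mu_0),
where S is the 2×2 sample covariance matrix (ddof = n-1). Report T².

Step 1 — sample mean vector:
  mean(A) = (7 + 4 + 2 + 1) / 4 = 14/4 = 3.5
  mean(B) = (9 + 3 + 8 + 6) / 4 = 26/4 = 6.5
  x̄ = (3.5, 6.5),  deviation x̄ - mu_0 = (3.5, 6.5) - (2, 5) = (1.5, 1.5).

Step 2 — sample covariance matrix, S[i,j] = (1/(n-1)) · Σ_k (x_{k,i} - mean_i) · (x_{k,j} - mean_j), divisor n-1 = 3:
  S[A,A] = ((3.5)·(3.5) + (0.5)·(0.5) + (-1.5)·(-1.5) + (-2.5)·(-2.5)) / 3 = 21/3 = 7
  S[A,B] = ((3.5)·(2.5) + (0.5)·(-3.5) + (-1.5)·(1.5) + (-2.5)·(-0.5)) / 3 = 6/3 = 2
  S[B,B] = ((2.5)·(2.5) + (-3.5)·(-3.5) + (1.5)·(1.5) + (-0.5)·(-0.5)) / 3 = 21/3 = 7
  S = [[7, 2],
 [2, 7]].

Step 3 — invert S. det(S) = 7·7 - (2)² = 45.
  S^{-1} = (1/det) · [[d, -b], [-b, a]] = [[0.1556, -0.0444],
 [-0.0444, 0.1556]].

Step 4 — quadratic form (x̄ - mu_0)^T · S^{-1} · (x̄ - mu_0):
  S^{-1} · (x̄ - mu_0) = (0.1667, 0.1667),
  (x̄ - mu_0)^T · [...] = (1.5)·(0.1667) + (1.5)·(0.1667) = 0.5.

Step 5 — scale by n: T² = 4 · 0.5 = 2.

T² ≈ 2


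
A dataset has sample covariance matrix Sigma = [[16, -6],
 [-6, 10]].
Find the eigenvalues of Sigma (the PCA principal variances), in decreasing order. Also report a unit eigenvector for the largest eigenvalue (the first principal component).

Step 1 — characteristic polynomial of 2×2 Sigma:
  det(Sigma - λI) = λ² - trace · λ + det = 0.
  trace = 16 + 10 = 26, det = 16·10 - (-6)² = 124.
Step 2 — discriminant:
  Δ = trace² - 4·det = 676 - 496 = 180.
Step 3 — eigenvalues:
  λ = (trace ± √Δ)/2 = (26 ± 13.4164)/2,
  λ_1 = 19.7082,  λ_2 = 6.2918.

Step 4 — unit eigenvector for λ_1: solve (Sigma - λ_1 I)v = 0. First row:
  (16 - 19.7082)·v_x + (-6)·v_y = 0, i.e. (-3.7082)·v_x + (-6)·v_y = 0,
  so v ∝ (b, λ_1 - a) = (-6, 3.7082); multiply by -1 so the first entry is positive: u = (6, -3.7082).
  ||u|| = √((6)² + (-3.7082)²) = √(49.7508) ≈ 7.0534,
  v_1 = u/||u|| ≈ (0.8507, -0.5257) (||v_1|| = 1).

λ_1 = 19.7082,  λ_2 = 6.2918;  v_1 ≈ (0.8507, -0.5257)


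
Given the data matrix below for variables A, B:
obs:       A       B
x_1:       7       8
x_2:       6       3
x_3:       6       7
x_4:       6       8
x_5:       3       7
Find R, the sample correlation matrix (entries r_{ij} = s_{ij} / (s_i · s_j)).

Step 1 — column means:
  mean(A) = (7 + 6 + 6 + 6 + 3) / 5 = 28/5 = 5.6
  mean(B) = (8 + 3 + 7 + 8 + 7) / 5 = 33/5 = 6.6

Step 2 — sample variances and covariances s[i,j] = (1/(n-1)) · Σ_k (x_{k,i} - mean_i) · (x_{k,j} - mean_j), with n-1 = 4:
  s[A,A] = ((1.4)·(1.4) + (0.4)·(0.4) + (0.4)·(0.4) + (0.4)·(0.4) + (-2.6)·(-2.6)) / 4 = 9.2/4 = 2.3
  s[A,B] = ((1.4)·(1.4) + (0.4)·(-3.6) + (0.4)·(0.4) + (0.4)·(1.4) + (-2.6)·(0.4)) / 4 = 0.2/4 = 0.05
  s[B,B] = ((1.4)·(1.4) + (-3.6)·(-3.6) + (0.4)·(0.4) + (1.4)·(1.4) + (0.4)·(0.4)) / 4 = 17.2/4 = 4.3
  Sample standard deviations s_i = √(s[i,i]):
  s(A) = √(2.3) = 1.5166
  s(B) = √(4.3) = 2.0736

Step 3 — r_{ij} = s_{ij} / (s_i · s_j):
  r[A,A] = 1 (diagonal).
  r[A,B] = 0.05 / (1.5166 · 2.0736) = 0.05 / 3.1448 = 0.0159
  r[B,B] = 1 (diagonal).

R is symmetric with unit diagonal. Assembling:

R = [[1, 0.0159],
 [0.0159, 1]]


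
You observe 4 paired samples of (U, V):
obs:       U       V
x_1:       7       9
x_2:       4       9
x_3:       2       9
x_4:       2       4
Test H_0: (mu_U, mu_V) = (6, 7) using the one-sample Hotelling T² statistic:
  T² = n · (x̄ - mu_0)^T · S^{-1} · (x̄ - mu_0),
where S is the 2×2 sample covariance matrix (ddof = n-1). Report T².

Step 1 — sample mean vector:
  mean(U) = (7 + 4 + 2 + 2) / 4 = 15/4 = 3.75
  mean(V) = (9 + 9 + 9 + 4) / 4 = 31/4 = 7.75
  x̄ = (3.75, 7.75),  deviation x̄ - mu_0 = (3.75, 7.75) - (6, 7) = (-2.25, 0.75).

Step 2 — sample covariance matrix, S[i,j] = (1/(n-1)) · Σ_k (x_{k,i} - mean_i) · (x_{k,j} - mean_j), divisor n-1 = 3:
  S[U,U] = ((3.25)·(3.25) + (0.25)·(0.25) + (-1.75)·(-1.75) + (-1.75)·(-1.75)) / 3 = 16.75/3 = 5.5833
  S[U,V] = ((3.25)·(1.25) + (0.25)·(1.25) + (-1.75)·(1.25) + (-1.75)·(-3.75)) / 3 = 8.75/3 = 2.9167
  S[V,V] = ((1.25)·(1.25) + (1.25)·(1.25) + (1.25)·(1.25) + (-3.75)·(-3.75)) / 3 = 18.75/3 = 6.25
  S = [[5.5833, 2.9167],
 [2.9167, 6.25]].

Step 3 — invert S. det(S) = 5.5833·6.25 - (2.9167)² = 26.3889.
  S^{-1} = (1/det) · [[d, -b], [-b, a]] = [[0.2368, -0.1105],
 [-0.1105, 0.2116]].

Step 4 — quadratic form (x̄ - mu_0)^T · S^{-1} · (x̄ - mu_0):
  S^{-1} · (x̄ - mu_0) = (-0.6158, 0.4074),
  (x̄ - mu_0)^T · [...] = (-2.25)·(-0.6158) + (0.75)·(0.4074) = 1.6911.

Step 5 — scale by n: T² = 4 · 1.6911 = 6.7642.

T² ≈ 6.7642


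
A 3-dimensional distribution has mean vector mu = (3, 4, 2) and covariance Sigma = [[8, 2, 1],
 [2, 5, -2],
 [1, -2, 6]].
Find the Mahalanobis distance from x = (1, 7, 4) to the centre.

Step 1 — centre the observation: (x - mu) = (-2, 3, 2).

Step 2 — invert Sigma (cofactor / det for 3×3, or solve directly):
  Sigma^{-1} = [[0.152, -0.0819, -0.0526],
 [-0.0819, 0.2749, 0.1053],
 [-0.0526, 0.1053, 0.2105]].

Step 3 — form the quadratic (x - mu)^T · Sigma^{-1} · (x - mu):
  Sigma^{-1} · (x - mu) = (-0.655, 1.1988, 0.8421).
  (x - mu)^T · [Sigma^{-1} · (x - mu)] = (-2)·(-0.655) + (3)·(1.1988) + (2)·(0.8421) = 6.5906.

Step 4 — take square root: d = √(6.5906) ≈ 2.5672.

d(x, mu) = √(6.5906) ≈ 2.5672


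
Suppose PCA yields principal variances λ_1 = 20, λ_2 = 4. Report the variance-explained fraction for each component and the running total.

Step 1 — total variance = trace(Sigma) = Σ λ_i = 20 + 4 = 24.

Step 2 — fraction explained by component i = λ_i / Σ λ:
  PC1: 20/24 = 0.8333
  PC2: 4/24 = 0.1667

Step 3 — cumulative fraction after k components = (λ_1 + ... + λ_k) / Σ λ:
  k = 1: 20/24 = 0.8333
  k = 2: (20 + 4)/24 = 24/24 = 1

Summary (fraction, with percent):

explained: PC1 0.8333 (83.33%), PC2 0.1667 (16.67%);  cumulative: 0.8333, 1


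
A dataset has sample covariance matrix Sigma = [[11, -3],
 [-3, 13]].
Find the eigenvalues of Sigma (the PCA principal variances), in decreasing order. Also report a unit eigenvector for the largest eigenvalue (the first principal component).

Step 1 — characteristic polynomial of 2×2 Sigma:
  det(Sigma - λI) = λ² - trace · λ + det = 0.
  trace = 11 + 13 = 24, det = 11·13 - (-3)² = 134.
Step 2 — discriminant:
  Δ = trace² - 4·det = 576 - 536 = 40.
Step 3 — eigenvalues:
  λ = (trace ± √Δ)/2 = (24 ± 6.3246)/2,
  λ_1 = 15.1623,  λ_2 = 8.8377.

Step 4 — unit eigenvector for λ_1: solve (Sigma - λ_1 I)v = 0. First row:
  (11 - 15.1623)·v_x + (-3)·v_y = 0, i.e. (-4.1623)·v_x + (-3)·v_y = 0,
  so v ∝ (b, λ_1 - a) = (-3, 4.1623); multiply by -1 so the first entry is positive: u = (3, -4.1623).
  ||u|| = √((3)² + (-4.1623)²) = √(26.3246) ≈ 5.1307,
  v_1 = u/||u|| ≈ (0.5847, -0.8112) (||v_1|| = 1).

λ_1 = 15.1623,  λ_2 = 8.8377;  v_1 ≈ (0.5847, -0.8112)


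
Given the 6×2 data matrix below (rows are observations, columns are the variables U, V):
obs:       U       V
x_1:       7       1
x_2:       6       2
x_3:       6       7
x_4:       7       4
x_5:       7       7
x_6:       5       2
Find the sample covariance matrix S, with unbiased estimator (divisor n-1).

Step 1 — column means:
  mean(U) = (7 + 6 + 6 + 7 + 7 + 5) / 6 = 38/6 = 6.3333
  mean(V) = (1 + 2 + 7 + 4 + 7 + 2) / 6 = 23/6 = 3.8333

Step 2 — sample covariance S[i,j] = (1/(n-1)) · Σ_k (x_{k,i} - mean_i) · (x_{k,j} - mean_j), with n-1 = 5.
  S[U,U] = ((0.6667)·(0.6667) + (-0.3333)·(-0.3333) + (-0.3333)·(-0.3333) + (0.6667)·(0.6667) + (0.6667)·(0.6667) + (-1.3333)·(-1.3333)) / 5 = 3.3333/5 = 0.6667
  S[U,V] = ((0.6667)·(-2.8333) + (-0.3333)·(-1.8333) + (-0.3333)·(3.1667) + (0.6667)·(0.1667) + (0.6667)·(3.1667) + (-1.3333)·(-1.8333)) / 5 = 2.3333/5 = 0.4667
  S[V,V] = ((-2.8333)·(-2.8333) + (-1.8333)·(-1.8333) + (3.1667)·(3.1667) + (0.1667)·(0.1667) + (3.1667)·(3.1667) + (-1.8333)·(-1.8333)) / 5 = 34.8333/5 = 6.9667

S is symmetric (S[j,i] = S[i,j]). Assembling:

S = [[0.6667, 0.4667],
 [0.4667, 6.9667]]
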